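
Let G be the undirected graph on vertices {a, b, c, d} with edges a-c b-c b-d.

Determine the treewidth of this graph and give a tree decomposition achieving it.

Each bag holds 2 vertices, so the decomposition has width 1, which upper-bounds the treewidth. Any graph with an edge has treewidth ≥ 1, and G has the edge d–b. Hence tw(G) = 1 exactly.

Treewidth 1.
One optimal decomposition is:
Bags: B1 = {b, d}  B2 = {b, c}  B3 = {a, c}
Tree: B1–B2, B2–B3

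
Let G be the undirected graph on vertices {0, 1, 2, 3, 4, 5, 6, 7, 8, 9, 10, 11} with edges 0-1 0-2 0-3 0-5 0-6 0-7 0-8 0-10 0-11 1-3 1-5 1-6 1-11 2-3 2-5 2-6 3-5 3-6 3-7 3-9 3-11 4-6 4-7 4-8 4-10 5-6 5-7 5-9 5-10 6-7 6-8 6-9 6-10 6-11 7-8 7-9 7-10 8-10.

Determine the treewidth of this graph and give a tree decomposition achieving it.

The largest bag has 5 vertices, giving width 4; this decomposition certifies tw(G) ≤ 4. On the other hand G contains the 5-clique {0, 6, 7, 8, 10}. A clique must lie in a single bag of any decomposition, so no decomposition can have width below 4. The upper and lower bounds meet at 4, so that is the treewidth.

Treewidth 4.
Bags: B1 = {0, 5, 6, 7, 10}  B2 = {0, 3, 5, 6, 7}  B3 = {3, 5, 6, 7, 9}  B4 = {0, 6, 7, 8, 10}  B5 = {0, 1, 3, 5, 6}  B6 = {4, 6, 7, 8, 10}  B7 = {0, 2, 3, 5, 6}  B8 = {0, 1, 3, 6, 11}
Tree: B1–B2, B2–B3, B1–B4, B2–B5, B4–B6, B5–B7, B5–B8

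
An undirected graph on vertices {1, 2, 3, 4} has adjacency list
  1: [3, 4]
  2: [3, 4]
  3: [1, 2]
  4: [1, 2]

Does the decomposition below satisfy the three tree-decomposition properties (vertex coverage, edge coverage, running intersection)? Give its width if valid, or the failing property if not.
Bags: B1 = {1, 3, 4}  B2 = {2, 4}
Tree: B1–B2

No — edge (3,2) lies in no bag.

A tree decomposition must satisfy three properties: every vertex lies in some bag; for every edge, both endpoints lie together in some bag; and for every vertex, the bags containing it form a connected subtree. Here edge (3,2) lies in no bag, so the decomposition is invalid.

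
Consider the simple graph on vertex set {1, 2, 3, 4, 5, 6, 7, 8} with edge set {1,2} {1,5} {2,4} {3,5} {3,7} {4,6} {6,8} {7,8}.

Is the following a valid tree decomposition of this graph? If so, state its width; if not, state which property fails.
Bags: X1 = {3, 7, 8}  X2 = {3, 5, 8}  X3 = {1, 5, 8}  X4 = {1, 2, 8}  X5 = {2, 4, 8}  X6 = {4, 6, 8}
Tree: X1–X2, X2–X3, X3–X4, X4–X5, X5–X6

Vertex coverage: the bags together contain {1, 2, 3, 4, 5, 6, 7, 8}, the full vertex set. Edge coverage: each edge of G has both endpoints in at least one bag. Running intersection: for every vertex, the bags containing it form a connected subtree. All three properties hold, so this is a valid tree decomposition of width max|bag| − 1 = 2, and hence tw(G) ≤ 2.

Yes; width 2.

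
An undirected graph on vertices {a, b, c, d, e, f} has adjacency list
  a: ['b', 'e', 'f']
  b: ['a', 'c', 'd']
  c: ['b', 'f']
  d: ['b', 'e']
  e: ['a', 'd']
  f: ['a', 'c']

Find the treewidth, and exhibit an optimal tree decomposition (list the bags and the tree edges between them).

The largest bag has 3 vertices, giving width 2; this decomposition certifies tw(G) ≤ 2. For the lower bound, G contains the cycle f–c–b–a–f, so G is not a forest; only forests have treewidth ≤ 1, hence tw(G) ≥ 2. Therefore the treewidth is 2.

Treewidth 2.
Bags: B1 = {a, c, f}  B2 = {a, b, c}  B3 = {a, b, e}  B4 = {b, d, e}
Tree: B1–B2, B2–B3, B3–B4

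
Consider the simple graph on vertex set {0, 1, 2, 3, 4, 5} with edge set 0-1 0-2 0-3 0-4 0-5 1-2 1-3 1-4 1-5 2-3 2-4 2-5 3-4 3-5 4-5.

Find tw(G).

A width-5 tree decomposition is:
Bags: B1 = {0, 1, 2, 3, 4, 5}
Tree: (single bag)
With just one bag of size 6, the width is 6 − 1 = 5, so tw(G) ≤ 5. On the other hand G contains the 6-clique {0, 1, 2, 3, 4, 5}. A clique must lie in a single bag of any decomposition, so no decomposition can have width below 5. Therefore the treewidth is 5.

5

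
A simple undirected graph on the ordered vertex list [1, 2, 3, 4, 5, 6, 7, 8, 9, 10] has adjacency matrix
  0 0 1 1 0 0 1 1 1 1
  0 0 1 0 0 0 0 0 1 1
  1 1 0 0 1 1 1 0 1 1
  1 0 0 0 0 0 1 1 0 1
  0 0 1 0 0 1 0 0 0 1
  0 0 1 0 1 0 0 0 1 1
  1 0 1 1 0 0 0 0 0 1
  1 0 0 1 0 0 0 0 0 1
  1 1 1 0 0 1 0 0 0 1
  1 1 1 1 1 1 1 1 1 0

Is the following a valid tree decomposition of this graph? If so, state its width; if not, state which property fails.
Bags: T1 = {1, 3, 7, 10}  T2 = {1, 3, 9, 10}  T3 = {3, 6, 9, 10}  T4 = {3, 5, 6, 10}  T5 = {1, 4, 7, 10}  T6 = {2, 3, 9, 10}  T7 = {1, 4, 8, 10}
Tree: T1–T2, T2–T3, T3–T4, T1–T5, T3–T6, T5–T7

Checking the three conditions: (i) the bags cover all of {1, 2, 3, 4, 5, 6, 7, 8, 9, 10}; (ii) for each edge, some bag contains both endpoints; (iii) the bags containing any fixed vertex form a subtree. All hold, so the decomposition is valid with width 4 − 1 = 3.

Yes; width 3.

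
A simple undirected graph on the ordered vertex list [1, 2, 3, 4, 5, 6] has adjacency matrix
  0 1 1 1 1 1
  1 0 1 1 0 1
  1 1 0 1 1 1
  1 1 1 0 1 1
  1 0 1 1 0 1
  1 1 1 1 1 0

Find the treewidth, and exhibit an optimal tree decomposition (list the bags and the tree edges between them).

The largest bag has 5 vertices, giving width 4; this decomposition certifies tw(G) ≤ 4. Conversely, {1, 2, 3, 4, 6} is a clique of size 5, and the vertices of any clique must share a bag in every tree decomposition; so some bag has ≥ 5 vertices and tw(G) ≥ 4. Hence tw(G) = 4 exactly.

Treewidth 4.
One such decomposition:
Bags: B1 = {1, 2, 3, 4, 6}  B2 = {1, 3, 4, 5, 6}
Tree: B1–B2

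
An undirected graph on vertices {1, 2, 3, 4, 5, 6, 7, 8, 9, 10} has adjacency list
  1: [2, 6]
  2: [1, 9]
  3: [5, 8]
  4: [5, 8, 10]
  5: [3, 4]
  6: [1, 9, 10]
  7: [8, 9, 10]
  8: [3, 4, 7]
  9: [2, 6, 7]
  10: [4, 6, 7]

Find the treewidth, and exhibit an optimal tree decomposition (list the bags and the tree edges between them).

Treewidth 2.
One optimal decomposition is:
Bags: B1 = {3, 5, 8}  B2 = {4, 5, 8}  B3 = {4, 7, 8}  B4 = {4, 7, 10}  B5 = {7, 9, 10}  B6 = {6, 9, 10}  B7 = {2, 6, 9}  B8 = {1, 2, 6}
Tree: B1–B2, B2–B3, B3–B4, B4–B5, B5–B6, B6–B7, B7–B8

The largest bag has 3 vertices, giving width 2; this decomposition certifies tw(G) ≤ 2. The edges 3–5–4–8–3 form a cycle, so G is not a tree and its treewidth is at least 2. Therefore the treewidth is 2.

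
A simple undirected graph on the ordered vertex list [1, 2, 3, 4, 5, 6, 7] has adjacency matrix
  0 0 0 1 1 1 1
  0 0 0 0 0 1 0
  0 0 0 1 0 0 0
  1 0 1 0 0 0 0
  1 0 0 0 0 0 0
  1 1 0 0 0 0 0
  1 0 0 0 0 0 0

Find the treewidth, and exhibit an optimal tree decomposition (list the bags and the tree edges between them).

Treewidth 1.
Bags: B1 = {1, 6}  B2 = {1, 7}  B3 = {2, 6}  B4 = {1, 4}  B5 = {1, 5}  B6 = {3, 4}
Tree: B1–B2, B1–B3, B1–B4, B2–B5, B4–B6

Every bag has size at most 2, so the width is 2 − 1 = 1 and tw(G) ≤ 1. Since G has at least one edge (e.g. 6–1), it is not an edgeless graph, so tw(G) ≥ 1. Therefore the treewidth is 1.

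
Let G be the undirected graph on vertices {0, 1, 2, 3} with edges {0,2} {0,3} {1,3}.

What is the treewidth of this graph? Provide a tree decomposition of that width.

Treewidth 1.
One optimal decomposition is:
Bags: B1 = {0, 2}  B2 = {0, 3}  B3 = {1, 3}
Tree: B1–B2, B2–B3

Each bag holds 2 vertices, so the decomposition has width 1, which upper-bounds the treewidth. Since G has at least one edge (e.g. 2–0), it is not an edgeless graph, so tw(G) ≥ 1. Therefore the treewidth is 1.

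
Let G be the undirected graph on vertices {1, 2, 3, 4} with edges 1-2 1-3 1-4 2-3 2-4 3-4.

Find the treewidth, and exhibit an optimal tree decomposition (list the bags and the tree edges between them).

Treewidth 3.
One optimal decomposition is:
Bags: B1 = {1, 2, 3, 4}
Tree: (single bag)

With just one bag of size 4, the width is 4 − 1 = 3, so tw(G) ≤ 3. On the other hand G contains the 4-clique {1, 2, 3, 4}. A clique must lie in a single bag of any decomposition, so no decomposition can have width below 3. The upper and lower bounds meet at 3, so that is the treewidth.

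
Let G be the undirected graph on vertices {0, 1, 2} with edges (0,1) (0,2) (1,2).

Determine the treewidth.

2

A width-2 tree decomposition is:
Bags: B1 = {0, 1, 2}
Tree: (single bag)
A single bag containing all 3 vertices is trivially a valid decomposition of width 2. For the lower bound, the 3 vertices {0, 1, 2} are pairwise adjacent, and any tree decomposition puts a clique entirely inside one bag — forcing width ≥ 2. Hence tw(G) = 2 exactly.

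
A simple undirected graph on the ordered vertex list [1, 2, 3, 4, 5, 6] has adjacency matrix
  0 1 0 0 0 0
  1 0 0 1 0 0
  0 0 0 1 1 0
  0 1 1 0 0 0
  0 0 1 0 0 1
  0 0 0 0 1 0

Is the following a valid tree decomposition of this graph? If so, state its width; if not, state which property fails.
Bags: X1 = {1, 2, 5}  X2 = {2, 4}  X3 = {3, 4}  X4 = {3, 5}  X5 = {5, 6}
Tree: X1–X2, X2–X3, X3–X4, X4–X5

A tree decomposition must satisfy three properties: every vertex lies in some bag; for every edge, both endpoints lie together in some bag; and for every vertex, the bags containing it form a connected subtree. Here bags containing vertex 5 are not connected in the tree, so the decomposition is invalid.

No — bags containing vertex 5 are not connected in the tree.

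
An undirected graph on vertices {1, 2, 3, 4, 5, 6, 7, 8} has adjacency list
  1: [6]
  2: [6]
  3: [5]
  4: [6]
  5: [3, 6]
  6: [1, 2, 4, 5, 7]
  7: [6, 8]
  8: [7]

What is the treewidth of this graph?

A width-1 tree decomposition is:
Bags: B1 = {7, 8}  B2 = {6, 7}  B3 = {2, 6}  B4 = {5, 6}  B5 = {3, 5}  B6 = {4, 6}  B7 = {1, 6}
Tree: B1–B2, B2–B3, B2–B4, B4–B5, B3–B6, B6–B7
Every bag has size at most 2, so the width is 2 − 1 = 1 and tw(G) ≤ 1. G has an edge, so its treewidth is at least 1. Hence tw(G) = 1 exactly.

1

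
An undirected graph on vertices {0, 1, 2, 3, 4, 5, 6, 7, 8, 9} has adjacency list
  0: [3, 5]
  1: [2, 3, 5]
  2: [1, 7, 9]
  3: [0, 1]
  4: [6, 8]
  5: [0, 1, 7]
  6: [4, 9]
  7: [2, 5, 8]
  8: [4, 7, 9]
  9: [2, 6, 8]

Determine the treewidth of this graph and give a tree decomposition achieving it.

Treewidth 2.
One optimal decomposition is:
Bags: B1 = {0, 1, 3}  B2 = {0, 1, 5}  B3 = {1, 2, 5}  B4 = {2, 5, 7}  B5 = {2, 7, 9}  B6 = {7, 8, 9}  B7 = {6, 8, 9}  B8 = {4, 6, 8}
Tree: B1–B2, B2–B3, B3–B4, B4–B5, B5–B6, B6–B7, B7–B8

Each bag holds 3 vertices, so the decomposition has width 2, which upper-bounds the treewidth. For the lower bound, G contains the cycle 3–0–5–1–3, so G is not a forest; only forests have treewidth ≤ 1, hence tw(G) ≥ 2. The upper and lower bounds meet at 2, so that is the treewidth.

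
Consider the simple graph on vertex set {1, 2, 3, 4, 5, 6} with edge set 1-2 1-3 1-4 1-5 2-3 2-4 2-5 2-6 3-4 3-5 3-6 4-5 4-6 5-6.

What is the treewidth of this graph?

4

A width-4 tree decomposition is:
Bags: B1 = {2, 3, 4, 5, 6}  B2 = {1, 2, 3, 4, 5}
Tree: B1–B2
Every bag has size at most 5, so the width is 5 − 1 = 4 and tw(G) ≤ 4. Conversely, {1, 2, 3, 4, 5} is a clique of size 5, and the vertices of any clique must share a bag in every tree decomposition; so some bag has ≥ 5 vertices and tw(G) ≥ 4. Combining the bounds, tw(G) = 4.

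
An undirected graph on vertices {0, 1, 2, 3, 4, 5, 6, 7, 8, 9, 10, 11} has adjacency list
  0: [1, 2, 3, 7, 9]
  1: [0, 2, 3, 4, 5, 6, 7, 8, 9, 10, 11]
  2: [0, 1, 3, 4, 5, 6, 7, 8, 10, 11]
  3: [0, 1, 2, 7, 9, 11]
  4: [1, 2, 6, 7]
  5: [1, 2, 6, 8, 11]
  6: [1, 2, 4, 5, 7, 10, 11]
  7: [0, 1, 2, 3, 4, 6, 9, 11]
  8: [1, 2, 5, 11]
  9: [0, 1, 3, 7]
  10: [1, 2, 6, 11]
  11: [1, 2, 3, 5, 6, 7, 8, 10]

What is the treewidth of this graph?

A width-4 tree decomposition is:
Bags: B1 = {1, 2, 6, 7, 11}  B2 = {1, 2, 3, 7, 11}  B3 = {0, 1, 2, 3, 7}  B4 = {1, 2, 4, 6, 7}  B5 = {0, 1, 3, 7, 9}  B6 = {1, 2, 5, 6, 11}  B7 = {1, 2, 5, 8, 11}  B8 = {1, 2, 6, 10, 11}
Tree: B1–B2, B2–B3, B1–B4, B3–B5, B1–B6, B6–B7, B1–B8
Each bag holds 5 vertices, so the decomposition has width 4, which upper-bounds the treewidth. Conversely, {0, 1, 3, 7, 9} is a clique of size 5, and the vertices of any clique must share a bag in every tree decomposition; so some bag has ≥ 5 vertices and tw(G) ≥ 4. Combining the bounds, tw(G) = 4.

4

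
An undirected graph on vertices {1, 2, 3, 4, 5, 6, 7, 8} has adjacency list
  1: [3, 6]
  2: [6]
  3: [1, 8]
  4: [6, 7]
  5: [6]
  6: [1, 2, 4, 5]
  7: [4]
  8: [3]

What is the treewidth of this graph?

1

A width-1 tree decomposition is:
Bags: B1 = {1, 6}  B2 = {1, 3}  B3 = {5, 6}  B4 = {2, 6}  B5 = {4, 6}  B6 = {3, 8}  B7 = {4, 7}
Tree: B1–B2, B1–B3, B3–B4, B3–B5, B2–B6, B5–B7
Each bag holds 2 vertices, so the decomposition has width 1, which upper-bounds the treewidth. Any graph with an edge has treewidth ≥ 1, and G has the edge 1–6. Hence tw(G) = 1 exactly.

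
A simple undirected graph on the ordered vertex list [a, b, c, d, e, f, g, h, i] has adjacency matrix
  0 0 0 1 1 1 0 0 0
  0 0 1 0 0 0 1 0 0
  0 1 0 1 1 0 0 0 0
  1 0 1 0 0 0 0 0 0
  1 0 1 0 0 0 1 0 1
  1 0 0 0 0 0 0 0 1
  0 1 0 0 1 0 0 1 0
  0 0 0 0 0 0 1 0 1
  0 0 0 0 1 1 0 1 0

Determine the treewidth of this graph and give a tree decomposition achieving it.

The largest bag has 4 vertices, giving width 3; this decomposition certifies tw(G) ≤ 3. For the lower bound: the 4 vertex sets {b,g,h}, {c}, {e}, {a,d,f,i} are disjoint, each induces a connected subgraph, and every pair is joined by at least one edge of G. Contracting each set to a single vertex therefore yields K_{4} as a minor, and since treewidth is minor-monotone, tw(G) ≥ tw(K_{4}) = 3. Combining the bounds, tw(G) = 3.

Treewidth 3.
Bags: B1 = {b, c, g, h}  B2 = {c, e, g, h}  B3 = {c, e, h, i}  B4 = {c, d, e, i}  B5 = {a, d, e, i}  B6 = {a, d, f, i}
Tree: B1–B2, B2–B3, B3–B4, B4–B5, B5–B6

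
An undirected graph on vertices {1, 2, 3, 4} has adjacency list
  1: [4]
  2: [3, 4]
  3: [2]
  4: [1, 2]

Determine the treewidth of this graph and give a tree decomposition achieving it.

The largest bag has 2 vertices, giving width 1; this decomposition certifies tw(G) ≤ 1. Since G has at least one edge (e.g. 3–2), it is not an edgeless graph, so tw(G) ≥ 1. The upper and lower bounds meet at 1, so that is the treewidth.

Treewidth 1.
One optimal decomposition is:
Bags: B1 = {2, 3}  B2 = {2, 4}  B3 = {1, 4}
Tree: B1–B2, B2–B3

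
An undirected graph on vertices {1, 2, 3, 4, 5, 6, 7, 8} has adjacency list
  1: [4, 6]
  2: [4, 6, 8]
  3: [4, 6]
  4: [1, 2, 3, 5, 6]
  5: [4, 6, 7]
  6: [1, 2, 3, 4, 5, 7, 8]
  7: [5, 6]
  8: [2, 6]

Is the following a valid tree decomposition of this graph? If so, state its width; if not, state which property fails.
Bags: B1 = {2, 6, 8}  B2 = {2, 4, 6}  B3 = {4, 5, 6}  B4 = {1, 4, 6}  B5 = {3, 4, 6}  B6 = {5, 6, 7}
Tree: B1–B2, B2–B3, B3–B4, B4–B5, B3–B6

Yes; width 2.

Every vertex of G appears in some bag (union = {1, 2, 3, 4, 5, 6, 7, 8}); every edge is covered by a bag; and for each vertex v the set of bags containing v is connected in the bag tree. The decomposition is therefore valid. The largest bag has 3 vertices, so the width is 2.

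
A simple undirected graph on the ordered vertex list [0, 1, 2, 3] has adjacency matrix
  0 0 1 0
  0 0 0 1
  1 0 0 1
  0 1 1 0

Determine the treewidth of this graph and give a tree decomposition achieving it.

Every bag has size at most 2, so the width is 2 − 1 = 1 and tw(G) ≤ 1. Since G has at least one edge (e.g. 3–2), it is not an edgeless graph, so tw(G) ≥ 1. Hence tw(G) = 1 exactly.

Treewidth 1.
One such decomposition:
Bags: B1 = {2, 3}  B2 = {0, 2}  B3 = {1, 3}
Tree: B1–B2, B1–B3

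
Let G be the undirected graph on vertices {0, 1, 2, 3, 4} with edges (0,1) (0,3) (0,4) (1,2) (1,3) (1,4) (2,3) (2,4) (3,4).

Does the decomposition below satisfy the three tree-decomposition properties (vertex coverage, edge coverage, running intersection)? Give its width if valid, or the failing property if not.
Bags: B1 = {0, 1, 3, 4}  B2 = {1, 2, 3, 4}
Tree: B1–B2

Yes; width 3.

Checking the three conditions: (i) the bags cover all of {0, 1, 2, 3, 4}; (ii) for each edge, some bag contains both endpoints; (iii) the bags containing any fixed vertex form a subtree. All hold, so the decomposition is valid with width 4 − 1 = 3.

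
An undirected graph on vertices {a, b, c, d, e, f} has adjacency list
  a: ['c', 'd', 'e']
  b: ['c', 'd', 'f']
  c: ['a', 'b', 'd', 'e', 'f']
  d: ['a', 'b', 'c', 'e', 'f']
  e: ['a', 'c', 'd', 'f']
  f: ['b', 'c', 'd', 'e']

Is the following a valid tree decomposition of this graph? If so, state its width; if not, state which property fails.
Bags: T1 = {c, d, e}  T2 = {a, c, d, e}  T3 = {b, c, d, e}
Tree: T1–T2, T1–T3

A tree decomposition must satisfy three properties: every vertex lies in some bag; for every edge, both endpoints lie together in some bag; and for every vertex, the bags containing it form a connected subtree. Here vertex f appears in no bag, so the decomposition is invalid.

No — vertex f appears in no bag.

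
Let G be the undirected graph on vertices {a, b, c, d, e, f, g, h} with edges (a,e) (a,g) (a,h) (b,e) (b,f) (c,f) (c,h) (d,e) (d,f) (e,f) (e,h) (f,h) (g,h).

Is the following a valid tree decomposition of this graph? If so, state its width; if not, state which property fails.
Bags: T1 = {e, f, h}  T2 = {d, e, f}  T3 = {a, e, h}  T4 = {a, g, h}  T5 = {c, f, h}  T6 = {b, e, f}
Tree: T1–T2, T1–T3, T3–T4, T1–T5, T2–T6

Yes; width 2.

Vertex coverage: the bags together contain {a, b, c, d, e, f, g, h}, the full vertex set. Edge coverage: each edge of G has both endpoints in at least one bag. Running intersection: for every vertex, the bags containing it form a connected subtree. All three properties hold, so this is a valid tree decomposition of width max|bag| − 1 = 2, and hence tw(G) ≤ 2.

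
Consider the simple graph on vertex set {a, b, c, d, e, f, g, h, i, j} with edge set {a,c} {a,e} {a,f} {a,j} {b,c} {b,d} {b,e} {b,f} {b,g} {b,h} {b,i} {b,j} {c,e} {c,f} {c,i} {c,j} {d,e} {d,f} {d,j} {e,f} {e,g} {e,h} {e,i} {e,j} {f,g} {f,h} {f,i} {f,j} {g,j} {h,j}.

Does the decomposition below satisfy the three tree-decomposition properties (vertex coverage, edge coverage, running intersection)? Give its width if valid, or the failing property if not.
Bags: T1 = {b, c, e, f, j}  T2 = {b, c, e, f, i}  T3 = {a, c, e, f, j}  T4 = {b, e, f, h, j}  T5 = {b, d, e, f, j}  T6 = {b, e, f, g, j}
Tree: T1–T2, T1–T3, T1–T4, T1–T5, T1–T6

Vertex coverage: the bags together contain {a, b, c, d, e, f, g, h, i, j}, the full vertex set. Edge coverage: each edge of G has both endpoints in at least one bag. Running intersection: for every vertex, the bags containing it form a connected subtree. All three properties hold, so this is a valid tree decomposition of width max|bag| − 1 = 4, and hence tw(G) ≤ 4.

Yes; width 4.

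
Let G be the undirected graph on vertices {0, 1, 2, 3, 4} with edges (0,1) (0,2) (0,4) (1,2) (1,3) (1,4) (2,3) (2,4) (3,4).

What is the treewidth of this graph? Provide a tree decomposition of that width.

Treewidth 3.
Bags: B1 = {0, 1, 2, 4}  B2 = {1, 2, 3, 4}
Tree: B1–B2

The largest bag has 4 vertices, giving width 3; this decomposition certifies tw(G) ≤ 3. Conversely, {0, 1, 2, 4} is a clique of size 4, and the vertices of any clique must share a bag in every tree decomposition; so some bag has ≥ 4 vertices and tw(G) ≥ 3. Therefore the treewidth is 3.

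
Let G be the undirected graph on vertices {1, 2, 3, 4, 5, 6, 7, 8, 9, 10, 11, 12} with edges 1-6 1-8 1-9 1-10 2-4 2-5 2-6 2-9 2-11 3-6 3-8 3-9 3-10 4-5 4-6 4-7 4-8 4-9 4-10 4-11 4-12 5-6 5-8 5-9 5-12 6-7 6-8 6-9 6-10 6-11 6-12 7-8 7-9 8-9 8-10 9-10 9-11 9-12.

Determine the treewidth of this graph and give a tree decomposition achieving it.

Treewidth 4.
One such decomposition:
Bags: B1 = {4, 6, 8, 9, 10}  B2 = {4, 5, 6, 8, 9}  B3 = {1, 6, 8, 9, 10}  B4 = {4, 6, 7, 8, 9}  B5 = {2, 4, 5, 6, 9}  B6 = {2, 4, 6, 9, 11}  B7 = {4, 5, 6, 9, 12}  B8 = {3, 6, 8, 9, 10}
Tree: B1–B2, B1–B3, B1–B4, B2–B5, B5–B6, B5–B7, B3–B8

Each bag holds 5 vertices, so the decomposition has width 4, which upper-bounds the treewidth. For the lower bound, the 5 vertices {1, 6, 8, 9, 10} are pairwise adjacent, and any tree decomposition puts a clique entirely inside one bag — forcing width ≥ 4. The upper and lower bounds meet at 4, so that is the treewidth.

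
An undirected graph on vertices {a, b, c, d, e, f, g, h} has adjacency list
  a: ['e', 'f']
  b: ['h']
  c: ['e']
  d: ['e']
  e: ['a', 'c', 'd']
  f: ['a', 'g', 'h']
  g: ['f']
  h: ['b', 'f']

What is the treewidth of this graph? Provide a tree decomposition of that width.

Treewidth 1.
One such decomposition:
Bags: B1 = {f, h}  B2 = {f, g}  B3 = {a, f}  B4 = {b, h}  B5 = {a, e}  B6 = {c, e}  B7 = {d, e}
Tree: B1–B2, B1–B3, B1–B4, B3–B5, B5–B6, B6–B7

Every bag has size at most 2, so the width is 2 − 1 = 1 and tw(G) ≤ 1. G has an edge, so its treewidth is at least 1. Hence tw(G) = 1 exactly.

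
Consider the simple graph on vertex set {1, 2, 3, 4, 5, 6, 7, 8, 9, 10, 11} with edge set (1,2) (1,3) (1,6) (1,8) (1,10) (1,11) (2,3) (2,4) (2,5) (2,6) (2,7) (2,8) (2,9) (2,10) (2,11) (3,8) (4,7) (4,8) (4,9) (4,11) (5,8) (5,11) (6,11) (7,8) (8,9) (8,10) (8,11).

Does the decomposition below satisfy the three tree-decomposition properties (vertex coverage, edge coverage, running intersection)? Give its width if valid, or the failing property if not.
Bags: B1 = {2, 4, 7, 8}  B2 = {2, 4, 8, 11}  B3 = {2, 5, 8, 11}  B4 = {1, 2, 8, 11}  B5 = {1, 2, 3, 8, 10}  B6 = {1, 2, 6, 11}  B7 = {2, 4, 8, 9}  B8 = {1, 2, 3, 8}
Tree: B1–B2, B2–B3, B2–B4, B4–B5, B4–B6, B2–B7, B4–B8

No — bags containing vertex 3 are not connected in the tree.

A tree decomposition must satisfy three properties: every vertex lies in some bag; for every edge, both endpoints lie together in some bag; and for every vertex, the bags containing it form a connected subtree. Here bags containing vertex 3 are not connected in the tree, so the decomposition is invalid.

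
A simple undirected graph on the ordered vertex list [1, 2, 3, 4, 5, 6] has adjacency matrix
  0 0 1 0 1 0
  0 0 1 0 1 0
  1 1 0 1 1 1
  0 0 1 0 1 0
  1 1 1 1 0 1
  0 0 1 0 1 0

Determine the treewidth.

2

A width-2 tree decomposition is:
Bags: B1 = {1, 3, 5}  B2 = {3, 5, 6}  B3 = {2, 3, 5}  B4 = {3, 4, 5}
Tree: B1–B2, B2–B3, B3–B4
Each bag holds 3 vertices, so the decomposition has width 2, which upper-bounds the treewidth. For the lower bound, the 3 vertices {1, 3, 5} are pairwise adjacent, and any tree decomposition puts a clique entirely inside one bag — forcing width ≥ 2. Hence tw(G) = 2 exactly.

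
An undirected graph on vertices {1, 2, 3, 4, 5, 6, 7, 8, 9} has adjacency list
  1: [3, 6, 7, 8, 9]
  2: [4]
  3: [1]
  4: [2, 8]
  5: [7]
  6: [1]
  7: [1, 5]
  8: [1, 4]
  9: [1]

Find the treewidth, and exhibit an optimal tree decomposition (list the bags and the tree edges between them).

Treewidth 1.
Bags: B1 = {1, 6}  B2 = {1, 7}  B3 = {1, 8}  B4 = {4, 8}  B5 = {1, 3}  B6 = {2, 4}  B7 = {1, 9}  B8 = {5, 7}
Tree: B1–B2, B1–B3, B3–B4, B3–B5, B4–B6, B3–B7, B2–B8

Each bag holds 2 vertices, so the decomposition has width 1, which upper-bounds the treewidth. G has an edge, so its treewidth is at least 1. Combining the bounds, tw(G) = 1.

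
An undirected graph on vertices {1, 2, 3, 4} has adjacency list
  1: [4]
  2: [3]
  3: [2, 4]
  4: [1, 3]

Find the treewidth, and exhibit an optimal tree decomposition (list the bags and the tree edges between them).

The largest bag has 2 vertices, giving width 1; this decomposition certifies tw(G) ≤ 1. G has an edge, so its treewidth is at least 1. Hence tw(G) = 1 exactly.

Treewidth 1.
Bags: B1 = {2, 3}  B2 = {3, 4}  B3 = {1, 4}
Tree: B1–B2, B2–B3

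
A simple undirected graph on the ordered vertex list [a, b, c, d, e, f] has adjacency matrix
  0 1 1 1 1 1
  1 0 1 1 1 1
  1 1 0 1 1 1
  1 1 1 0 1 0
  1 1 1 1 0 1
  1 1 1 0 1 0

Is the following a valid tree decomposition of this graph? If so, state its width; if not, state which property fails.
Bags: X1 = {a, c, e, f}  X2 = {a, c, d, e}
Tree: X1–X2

No — vertex b appears in no bag.

A tree decomposition must satisfy three properties: every vertex lies in some bag; for every edge, both endpoints lie together in some bag; and for every vertex, the bags containing it form a connected subtree. Here vertex b appears in no bag, so the decomposition is invalid.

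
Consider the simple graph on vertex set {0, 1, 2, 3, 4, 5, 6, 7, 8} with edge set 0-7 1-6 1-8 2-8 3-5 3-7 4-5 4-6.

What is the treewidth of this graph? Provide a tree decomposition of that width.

Each bag holds 2 vertices, so the decomposition has width 1, which upper-bounds the treewidth. Any graph with an edge has treewidth ≥ 1, and G has the edge 2–8. Combining the bounds, tw(G) = 1.

Treewidth 1.
One such decomposition:
Bags: B1 = {2, 8}  B2 = {1, 8}  B3 = {1, 6}  B4 = {4, 6}  B5 = {4, 5}  B6 = {3, 5}  B7 = {3, 7}  B8 = {0, 7}
Tree: B1–B2, B2–B3, B3–B4, B4–B5, B5–B6, B6–B7, B7–B8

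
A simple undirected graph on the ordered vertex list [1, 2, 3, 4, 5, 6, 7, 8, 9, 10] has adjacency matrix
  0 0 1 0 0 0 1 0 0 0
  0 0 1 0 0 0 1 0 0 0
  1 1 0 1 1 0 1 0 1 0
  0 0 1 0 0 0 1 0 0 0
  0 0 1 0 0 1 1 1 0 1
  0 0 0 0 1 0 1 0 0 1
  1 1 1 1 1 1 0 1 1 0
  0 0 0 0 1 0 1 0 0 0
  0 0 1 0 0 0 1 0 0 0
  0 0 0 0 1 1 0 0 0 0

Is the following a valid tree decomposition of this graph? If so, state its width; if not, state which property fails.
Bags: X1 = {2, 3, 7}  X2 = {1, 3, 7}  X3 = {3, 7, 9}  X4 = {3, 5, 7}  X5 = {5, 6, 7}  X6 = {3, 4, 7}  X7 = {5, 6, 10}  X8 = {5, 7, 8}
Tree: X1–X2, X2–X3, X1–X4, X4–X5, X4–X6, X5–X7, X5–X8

Yes; width 2.

Every vertex of G appears in some bag (union = {1, 2, 3, 4, 5, 6, 7, 8, 9, 10}); every edge is covered by a bag; and for each vertex v the set of bags containing v is connected in the bag tree. The decomposition is therefore valid. The largest bag has 3 vertices, so the width is 2.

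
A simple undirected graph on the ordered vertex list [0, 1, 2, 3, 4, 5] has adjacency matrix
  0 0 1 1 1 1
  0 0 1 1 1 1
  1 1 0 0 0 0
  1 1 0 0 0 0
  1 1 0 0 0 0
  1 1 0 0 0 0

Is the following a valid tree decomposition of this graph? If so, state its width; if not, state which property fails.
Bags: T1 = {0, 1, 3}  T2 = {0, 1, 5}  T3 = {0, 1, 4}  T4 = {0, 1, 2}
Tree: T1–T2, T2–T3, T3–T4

Yes; width 2.

Every vertex of G appears in some bag (union = {0, 1, 2, 3, 4, 5}); every edge is covered by a bag; and for each vertex v the set of bags containing v is connected in the bag tree. The decomposition is therefore valid. The largest bag has 3 vertices, so the width is 2.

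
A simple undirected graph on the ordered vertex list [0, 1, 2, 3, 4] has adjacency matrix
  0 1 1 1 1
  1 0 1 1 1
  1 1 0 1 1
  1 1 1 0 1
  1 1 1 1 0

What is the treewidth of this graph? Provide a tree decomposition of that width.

Treewidth 4.
Bags: B1 = {0, 1, 2, 3, 4}
Tree: (single bag)

With just one bag of size 5, the width is 5 − 1 = 4, so tw(G) ≤ 4. For the lower bound, the 5 vertices {0, 1, 2, 3, 4} are pairwise adjacent, and any tree decomposition puts a clique entirely inside one bag — forcing width ≥ 4. Therefore the treewidth is 4.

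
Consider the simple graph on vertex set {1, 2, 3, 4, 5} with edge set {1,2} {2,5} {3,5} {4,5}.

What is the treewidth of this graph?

1

A width-1 tree decomposition is:
Bags: B1 = {3, 5}  B2 = {2, 5}  B3 = {4, 5}  B4 = {1, 2}
Tree: B1–B2, B1–B3, B2–B4
Each bag holds 2 vertices, so the decomposition has width 1, which upper-bounds the treewidth. Since G has at least one edge (e.g. 5–3), it is not an edgeless graph, so tw(G) ≥ 1. Hence tw(G) = 1 exactly.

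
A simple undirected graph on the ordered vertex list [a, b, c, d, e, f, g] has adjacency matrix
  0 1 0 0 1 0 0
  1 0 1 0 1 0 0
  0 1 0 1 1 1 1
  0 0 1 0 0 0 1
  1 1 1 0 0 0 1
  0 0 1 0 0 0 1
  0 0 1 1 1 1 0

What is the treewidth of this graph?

2

A width-2 tree decomposition is:
Bags: B1 = {c, d, g}  B2 = {c, e, g}  B3 = {c, f, g}  B4 = {b, c, e}  B5 = {a, b, e}
Tree: B1–B2, B2–B3, B2–B4, B4–B5
The largest bag has 3 vertices, giving width 2; this decomposition certifies tw(G) ≤ 2. For the lower bound, the 3 vertices {c, d, g} are pairwise adjacent, and any tree decomposition puts a clique entirely inside one bag — forcing width ≥ 2. Hence tw(G) = 2 exactly.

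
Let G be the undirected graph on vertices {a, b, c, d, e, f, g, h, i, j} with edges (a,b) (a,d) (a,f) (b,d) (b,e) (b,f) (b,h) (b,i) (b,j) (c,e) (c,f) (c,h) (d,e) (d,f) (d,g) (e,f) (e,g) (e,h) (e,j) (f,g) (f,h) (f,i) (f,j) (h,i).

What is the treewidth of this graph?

3

A width-3 tree decomposition is:
Bags: B1 = {b, e, f, h}  B2 = {b, d, e, f}  B3 = {d, e, f, g}  B4 = {b, f, h, i}  B5 = {c, e, f, h}  B6 = {b, e, f, j}  B7 = {a, b, d, f}
Tree: B1–B2, B2–B3, B1–B4, B1–B5, B1–B6, B2–B7
Every bag has size at most 4, so the width is 4 − 1 = 3 and tw(G) ≤ 3. Conversely, {d, e, f, g} is a clique of size 4, and the vertices of any clique must share a bag in every tree decomposition; so some bag has ≥ 4 vertices and tw(G) ≥ 3. Combining the bounds, tw(G) = 3.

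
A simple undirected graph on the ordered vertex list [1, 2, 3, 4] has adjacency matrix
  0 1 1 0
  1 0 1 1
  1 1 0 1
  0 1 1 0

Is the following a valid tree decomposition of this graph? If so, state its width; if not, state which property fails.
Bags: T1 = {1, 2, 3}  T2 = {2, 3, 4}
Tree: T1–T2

Vertex coverage: the bags together contain {1, 2, 3, 4}, the full vertex set. Edge coverage: each edge of G has both endpoints in at least one bag. Running intersection: for every vertex, the bags containing it form a connected subtree. All three properties hold, so this is a valid tree decomposition of width max|bag| − 1 = 2, and hence tw(G) ≤ 2.

Yes; width 2.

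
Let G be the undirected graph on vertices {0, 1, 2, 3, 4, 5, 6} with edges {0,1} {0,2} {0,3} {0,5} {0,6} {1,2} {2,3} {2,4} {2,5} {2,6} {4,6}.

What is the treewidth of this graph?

2

A width-2 tree decomposition is:
Bags: B1 = {0, 2, 6}  B2 = {2, 4, 6}  B3 = {0, 2, 3}  B4 = {0, 1, 2}  B5 = {0, 2, 5}
Tree: B1–B2, B1–B3, B1–B4, B3–B5
Every bag has size at most 3, so the width is 3 − 1 = 2 and tw(G) ≤ 2. For the lower bound, the 3 vertices {0, 1, 2} are pairwise adjacent, and any tree decomposition puts a clique entirely inside one bag — forcing width ≥ 2. Therefore the treewidth is 2.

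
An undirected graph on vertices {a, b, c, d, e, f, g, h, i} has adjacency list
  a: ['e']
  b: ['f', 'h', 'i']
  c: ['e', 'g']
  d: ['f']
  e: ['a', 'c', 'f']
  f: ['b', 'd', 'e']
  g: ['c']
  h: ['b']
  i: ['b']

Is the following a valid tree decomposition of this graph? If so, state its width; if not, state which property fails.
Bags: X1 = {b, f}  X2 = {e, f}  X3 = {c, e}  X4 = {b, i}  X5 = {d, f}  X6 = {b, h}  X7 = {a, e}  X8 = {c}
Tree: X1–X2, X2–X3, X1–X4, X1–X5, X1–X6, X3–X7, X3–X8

A tree decomposition must satisfy three properties: every vertex lies in some bag; for every edge, both endpoints lie together in some bag; and for every vertex, the bags containing it form a connected subtree. Here vertex g appears in no bag, so the decomposition is invalid.

No — vertex g appears in no bag.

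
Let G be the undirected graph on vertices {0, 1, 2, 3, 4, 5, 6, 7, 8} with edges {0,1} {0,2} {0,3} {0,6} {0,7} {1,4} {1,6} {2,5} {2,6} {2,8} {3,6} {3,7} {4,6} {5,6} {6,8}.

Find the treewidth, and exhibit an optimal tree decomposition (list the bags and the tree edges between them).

The largest bag has 3 vertices, giving width 2; this decomposition certifies tw(G) ≤ 2. On the other hand G contains the 3-clique {0, 1, 6}. A clique must lie in a single bag of any decomposition, so no decomposition can have width below 2. The upper and lower bounds meet at 2, so that is the treewidth.

Treewidth 2.
One such decomposition:
Bags: B1 = {0, 1, 6}  B2 = {0, 3, 6}  B3 = {0, 2, 6}  B4 = {0, 3, 7}  B5 = {2, 6, 8}  B6 = {2, 5, 6}  B7 = {1, 4, 6}
Tree: B1–B2, B1–B3, B2–B4, B3–B5, B5–B6, B1–B7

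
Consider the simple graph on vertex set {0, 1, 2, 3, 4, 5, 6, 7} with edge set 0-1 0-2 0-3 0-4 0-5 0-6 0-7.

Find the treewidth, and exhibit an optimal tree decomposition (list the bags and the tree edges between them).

Treewidth 1.
One such decomposition:
Bags: B1 = {0, 5}  B2 = {0, 2}  B3 = {0, 3}  B4 = {0, 4}  B5 = {0, 1}  B6 = {0, 6}  B7 = {0, 7}
Tree: B1–B2, B2–B3, B1–B4, B4–B5, B5–B6, B2–B7

Each bag holds 2 vertices, so the decomposition has width 1, which upper-bounds the treewidth. Any graph with an edge has treewidth ≥ 1, and G has the edge 5–0. Therefore the treewidth is 1.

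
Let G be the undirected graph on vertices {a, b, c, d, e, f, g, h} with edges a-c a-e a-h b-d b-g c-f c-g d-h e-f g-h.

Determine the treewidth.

A width-2 tree decomposition is:
Bags: B1 = {a, e, f}  B2 = {a, c, f}  B3 = {a, c, h}  B4 = {c, g, h}  B5 = {d, g, h}  B6 = {b, d, g}
Tree: B1–B2, B2–B3, B3–B4, B4–B5, B5–B6
Each bag holds 3 vertices, so the decomposition has width 2, which upper-bounds the treewidth. Since e–f–c–a–e is a cycle in G, G is not acyclic. Forests are exactly the graphs of treewidth ≤ 1, so tw(G) ≥ 2. The upper and lower bounds meet at 2, so that is the treewidth.

2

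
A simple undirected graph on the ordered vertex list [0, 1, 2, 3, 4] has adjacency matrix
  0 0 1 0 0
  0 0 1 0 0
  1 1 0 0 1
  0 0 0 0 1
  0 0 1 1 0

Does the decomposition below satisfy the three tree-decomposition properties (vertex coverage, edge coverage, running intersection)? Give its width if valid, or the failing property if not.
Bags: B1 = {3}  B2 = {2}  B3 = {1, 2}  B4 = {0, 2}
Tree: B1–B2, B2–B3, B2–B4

A tree decomposition must satisfy three properties: every vertex lies in some bag; for every edge, both endpoints lie together in some bag; and for every vertex, the bags containing it form a connected subtree. Here vertex 4 appears in no bag, so the decomposition is invalid.

No — vertex 4 appears in no bag.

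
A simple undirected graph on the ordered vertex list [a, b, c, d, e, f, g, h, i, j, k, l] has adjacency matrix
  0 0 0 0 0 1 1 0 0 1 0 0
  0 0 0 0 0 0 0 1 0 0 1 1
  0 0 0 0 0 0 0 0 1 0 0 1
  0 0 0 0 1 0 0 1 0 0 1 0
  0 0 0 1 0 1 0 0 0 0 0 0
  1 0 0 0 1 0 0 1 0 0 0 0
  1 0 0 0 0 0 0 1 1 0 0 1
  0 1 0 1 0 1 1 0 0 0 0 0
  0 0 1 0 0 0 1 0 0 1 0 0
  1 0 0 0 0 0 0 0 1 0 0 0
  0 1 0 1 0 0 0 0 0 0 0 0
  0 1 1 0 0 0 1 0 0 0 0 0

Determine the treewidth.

A width-3 tree decomposition is:
Bags: B1 = {a, c, i, j}  B2 = {a, c, g, i}  B3 = {a, c, g, l}  B4 = {a, f, g, l}  B5 = {f, g, h, l}  B6 = {b, f, h, l}  B7 = {b, e, f, h}  B8 = {b, d, e, h}  B9 = {b, d, e, k}
Tree: B1–B2, B2–B3, B3–B4, B4–B5, B5–B6, B6–B7, B7–B8, B8–B9
The largest bag has 4 vertices, giving width 3; this decomposition certifies tw(G) ≤ 3. For the lower bound: the 4 vertex sets {c,i,j}, {a}, {g}, {b,f,h,l} are disjoint, each induces a connected subgraph, and every pair is joined by at least one edge of G. Contracting each set to a single vertex therefore yields K_{4} as a minor, and since treewidth is minor-monotone, tw(G) ≥ tw(K_{4}) = 3. The upper and lower bounds meet at 3, so that is the treewidth.

3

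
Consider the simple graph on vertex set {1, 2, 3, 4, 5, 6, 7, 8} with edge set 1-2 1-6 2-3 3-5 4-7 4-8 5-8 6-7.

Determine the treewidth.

2

A width-2 tree decomposition is:
Bags: B1 = {1, 2, 6}  B2 = {2, 6, 7}  B3 = {2, 4, 7}  B4 = {2, 4, 8}  B5 = {2, 5, 8}  B6 = {2, 3, 5}
Tree: B1–B2, B2–B3, B3–B4, B4–B5, B5–B6
The largest bag has 3 vertices, giving width 2; this decomposition certifies tw(G) ≤ 2. For the lower bound, G contains the cycle 2–1–6–7–4–8–5–3–2, so G is not a forest; only forests have treewidth ≤ 1, hence tw(G) ≥ 2. Therefore the treewidth is 2.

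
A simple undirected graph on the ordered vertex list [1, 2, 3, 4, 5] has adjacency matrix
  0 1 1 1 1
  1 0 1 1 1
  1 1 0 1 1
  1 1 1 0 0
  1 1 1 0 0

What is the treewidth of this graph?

3

A width-3 tree decomposition is:
Bags: B1 = {1, 2, 3, 5}  B2 = {1, 2, 3, 4}
Tree: B1–B2
Each bag holds 4 vertices, so the decomposition has width 3, which upper-bounds the treewidth. Conversely, {1, 2, 3, 4} is a clique of size 4, and the vertices of any clique must share a bag in every tree decomposition; so some bag has ≥ 4 vertices and tw(G) ≥ 3. The upper and lower bounds meet at 3, so that is the treewidth.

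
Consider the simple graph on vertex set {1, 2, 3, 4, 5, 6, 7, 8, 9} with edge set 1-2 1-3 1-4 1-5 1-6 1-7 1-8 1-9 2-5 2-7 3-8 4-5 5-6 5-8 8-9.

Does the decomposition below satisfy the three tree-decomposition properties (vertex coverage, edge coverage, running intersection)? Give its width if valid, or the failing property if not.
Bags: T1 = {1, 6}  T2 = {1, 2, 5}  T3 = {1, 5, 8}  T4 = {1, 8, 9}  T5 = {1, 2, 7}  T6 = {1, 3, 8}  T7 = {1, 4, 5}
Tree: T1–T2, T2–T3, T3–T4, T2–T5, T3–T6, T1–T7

No — edge (5,6) lies in no bag.

A tree decomposition must satisfy three properties: every vertex lies in some bag; for every edge, both endpoints lie together in some bag; and for every vertex, the bags containing it form a connected subtree. Here edge (5,6) lies in no bag, so the decomposition is invalid.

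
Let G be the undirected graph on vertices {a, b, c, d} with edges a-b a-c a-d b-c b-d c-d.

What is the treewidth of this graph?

A width-3 tree decomposition is:
Bags: B1 = {a, b, c, d}
Tree: (single bag)
With just one bag of size 4, the width is 4 − 1 = 3, so tw(G) ≤ 3. For the lower bound, the 4 vertices {a, b, c, d} are pairwise adjacent, and any tree decomposition puts a clique entirely inside one bag — forcing width ≥ 3. Hence tw(G) = 3 exactly.

3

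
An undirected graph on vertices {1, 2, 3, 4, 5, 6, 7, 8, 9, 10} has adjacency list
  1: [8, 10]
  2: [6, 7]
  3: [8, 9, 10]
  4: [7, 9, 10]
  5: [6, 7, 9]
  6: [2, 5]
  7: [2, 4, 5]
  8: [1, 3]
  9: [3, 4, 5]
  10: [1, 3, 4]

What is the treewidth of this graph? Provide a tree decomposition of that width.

Every bag has size at most 3, so the width is 3 − 1 = 2 and tw(G) ≤ 2. The edges 6–2–7–5–6 form a cycle, so G is not a tree and its treewidth is at least 2. Therefore the treewidth is 2.

Treewidth 2.
Bags: B1 = {2, 5, 6}  B2 = {2, 5, 7}  B3 = {5, 7, 9}  B4 = {4, 7, 9}  B5 = {3, 4, 9}  B6 = {3, 4, 10}  B7 = {3, 8, 10}  B8 = {1, 8, 10}
Tree: B1–B2, B2–B3, B3–B4, B4–B5, B5–B6, B6–B7, B7–B8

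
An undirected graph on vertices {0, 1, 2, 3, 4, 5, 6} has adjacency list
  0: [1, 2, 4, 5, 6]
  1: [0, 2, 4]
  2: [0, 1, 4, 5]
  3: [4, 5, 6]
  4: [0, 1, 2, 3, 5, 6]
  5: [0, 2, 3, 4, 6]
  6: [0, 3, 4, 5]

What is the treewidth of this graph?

A width-3 tree decomposition is:
Bags: B1 = {0, 2, 4, 5}  B2 = {0, 1, 2, 4}  B3 = {0, 4, 5, 6}  B4 = {3, 4, 5, 6}
Tree: B1–B2, B1–B3, B3–B4
Each bag holds 4 vertices, so the decomposition has width 3, which upper-bounds the treewidth. On the other hand G contains the 4-clique {0, 1, 2, 4}. A clique must lie in a single bag of any decomposition, so no decomposition can have width below 3. Combining the bounds, tw(G) = 3.

3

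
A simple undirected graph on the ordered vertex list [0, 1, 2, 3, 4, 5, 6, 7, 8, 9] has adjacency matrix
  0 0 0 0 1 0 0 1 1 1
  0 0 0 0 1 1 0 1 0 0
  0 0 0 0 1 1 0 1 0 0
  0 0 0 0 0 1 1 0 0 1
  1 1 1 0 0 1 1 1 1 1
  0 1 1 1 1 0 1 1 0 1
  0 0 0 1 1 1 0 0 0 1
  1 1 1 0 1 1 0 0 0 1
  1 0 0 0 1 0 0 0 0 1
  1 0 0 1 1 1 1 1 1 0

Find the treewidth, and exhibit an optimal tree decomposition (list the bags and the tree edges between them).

Treewidth 3.
One optimal decomposition is:
Bags: B1 = {4, 5, 7, 9}  B2 = {0, 4, 7, 9}  B3 = {2, 4, 5, 7}  B4 = {4, 5, 6, 9}  B5 = {0, 4, 8, 9}  B6 = {1, 4, 5, 7}  B7 = {3, 5, 6, 9}
Tree: B1–B2, B1–B3, B1–B4, B2–B5, B1–B6, B4–B7

The largest bag has 4 vertices, giving width 3; this decomposition certifies tw(G) ≤ 3. For the lower bound, the 4 vertices {3, 5, 6, 9} are pairwise adjacent, and any tree decomposition puts a clique entirely inside one bag — forcing width ≥ 3. The upper and lower bounds meet at 3, so that is the treewidth.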